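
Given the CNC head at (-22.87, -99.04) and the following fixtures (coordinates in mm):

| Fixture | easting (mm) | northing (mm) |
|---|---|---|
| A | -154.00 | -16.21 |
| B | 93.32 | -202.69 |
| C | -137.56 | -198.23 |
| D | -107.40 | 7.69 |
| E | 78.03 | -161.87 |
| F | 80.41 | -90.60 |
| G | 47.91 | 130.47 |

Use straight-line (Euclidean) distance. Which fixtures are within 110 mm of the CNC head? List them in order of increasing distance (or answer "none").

F

Distances from (-22.87, -99.04):
A: √((-131.13)² + (82.83)²) = √(17195.0769 + 6860.8089) = 155.10 mm
B: √((116.19)² + (-103.65)²) = √(13500.1161 + 10743.3225) = 155.70 mm
C: √((-114.69)² + (-99.19)²) = √(13153.7961 + 9838.6561) = 151.63 mm
D: √((-84.53)² + (106.73)²) = √(7145.3209 + 11391.2929) = 136.15 mm
E: √((100.90)² + (-62.83)²) = √(10180.8100 + 3947.6089) = 118.86 mm
F: √((103.28)² + (8.44)²) = √(10666.7584 + 71.2336) = 103.62 mm
G: √((70.78)² + (229.51)²) = √(5009.8084 + 52674.8401) = 240.18 mm
Threshold 110 mm: F (103.62 mm) is within range.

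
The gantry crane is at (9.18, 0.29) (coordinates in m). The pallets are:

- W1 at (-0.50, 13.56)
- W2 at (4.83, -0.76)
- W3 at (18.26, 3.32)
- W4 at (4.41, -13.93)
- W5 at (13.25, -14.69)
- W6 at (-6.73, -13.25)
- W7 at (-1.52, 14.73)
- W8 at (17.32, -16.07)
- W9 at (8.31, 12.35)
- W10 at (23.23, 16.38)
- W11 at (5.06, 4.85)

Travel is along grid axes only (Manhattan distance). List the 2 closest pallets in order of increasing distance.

W2, W11

Distances from (9.18, 0.29):
W1: |-9.68| + |13.27| = 9.68 + 13.27 = 22.95 m
W2: |-4.35| + |-1.05| = 4.35 + 1.05 = 5.40 m
W3: |9.08| + |3.03| = 9.08 + 3.03 = 12.11 m
W4: |-4.77| + |-14.22| = 4.77 + 14.22 = 18.99 m
W5: |4.07| + |-14.98| = 4.07 + 14.98 = 19.05 m
W6: |-15.91| + |-13.54| = 15.91 + 13.54 = 29.45 m
W7: |-10.70| + |14.44| = 10.70 + 14.44 = 25.14 m
W8: |8.14| + |-16.36| = 8.14 + 16.36 = 24.50 m
W9: |-0.87| + |12.06| = 0.87 + 12.06 = 12.93 m
W10: |14.05| + |16.09| = 14.05 + 16.09 = 30.14 m
W11: |-4.12| + |4.56| = 4.12 + 4.56 = 8.68 m
Sorted: W2 (5.40 m) < W11 (8.68 m) < W3 (12.11 m) < W9 (12.93 m) < …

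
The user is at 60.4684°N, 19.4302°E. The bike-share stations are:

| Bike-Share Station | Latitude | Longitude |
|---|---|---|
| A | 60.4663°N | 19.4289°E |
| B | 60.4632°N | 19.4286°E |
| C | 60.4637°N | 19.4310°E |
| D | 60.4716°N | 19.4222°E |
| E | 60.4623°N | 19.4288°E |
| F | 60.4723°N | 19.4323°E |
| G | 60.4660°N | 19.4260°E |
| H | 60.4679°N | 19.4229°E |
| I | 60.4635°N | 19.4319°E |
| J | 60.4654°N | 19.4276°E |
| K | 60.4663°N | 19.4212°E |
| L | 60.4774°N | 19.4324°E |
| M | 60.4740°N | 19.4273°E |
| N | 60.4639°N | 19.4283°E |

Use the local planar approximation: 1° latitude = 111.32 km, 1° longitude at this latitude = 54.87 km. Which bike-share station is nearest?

Distances from 60.4684°N, 19.4302°E:
A: √((-0.0021·111.32)² + (-0.0013·54.87)²) = √(0.054649 + 0.005088) = 0.2444 km
B: √((-0.0052·111.32)² + (-0.0016·54.87)²) = √(0.335084 + 0.007707) = 0.5855 km
C: √((-0.0047·111.32)² + (0.0008·54.87)²) = √(0.273742 + 0.001927) = 0.5250 km
D: √((0.0032·111.32)² + (-0.0080·54.87)²) = √(0.126896 + 0.192686) = 0.5653 km
E: √((-0.0061·111.32)² + (-0.0014·54.87)²) = √(0.461112 + 0.005901) = 0.6834 km
F: √((0.0039·111.32)² + (0.0021·54.87)²) = √(0.188484 + 0.013277) = 0.4492 km
G: √((-0.0024·111.32)² + (-0.0042·54.87)²) = √(0.071379 + 0.053109) = 0.3528 km
H: √((-0.0005·111.32)² + (-0.0073·54.87)²) = √(0.003098 + 0.160441) = 0.4044 km
I: √((-0.0049·111.32)² + (0.0017·54.87)²) = √(0.297535 + 0.008701) = 0.5534 km
J: √((-0.0030·111.32)² + (-0.0026·54.87)²) = √(0.111529 + 0.020352) = 0.3632 km
K: √((-0.0021·111.32)² + (-0.0090·54.87)²) = √(0.054649 + 0.243868) = 0.5464 km
L: √((0.0090·111.32)² + (0.0022·54.87)²) = √(1.003764 + 0.014572) = 1.0091 km
M: √((0.0056·111.32)² + (-0.0029·54.87)²) = √(0.388618 + 0.025320) = 0.6434 km
N: √((-0.0045·111.32)² + (-0.0019·54.87)²) = √(0.250941 + 0.010869) = 0.5117 km
Minimum: A at 0.2444 km.

A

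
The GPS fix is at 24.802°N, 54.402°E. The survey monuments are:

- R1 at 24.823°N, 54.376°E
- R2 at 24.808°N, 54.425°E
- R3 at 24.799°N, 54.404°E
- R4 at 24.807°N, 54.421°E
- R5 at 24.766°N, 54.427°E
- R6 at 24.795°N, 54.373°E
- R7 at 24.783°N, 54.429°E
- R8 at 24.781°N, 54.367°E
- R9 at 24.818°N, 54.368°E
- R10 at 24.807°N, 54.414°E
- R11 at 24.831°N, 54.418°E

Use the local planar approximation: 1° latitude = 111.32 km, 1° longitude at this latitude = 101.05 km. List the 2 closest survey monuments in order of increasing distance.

R3, R10

Distances from 24.802°N, 54.402°E:
R1: 3.517 km
R2: 2.418 km
R3: 0.390 km
R4: 1.999 km
R5: 4.737 km
R6: 3.032 km
R7: 3.452 km
R8: 4.240 km
R9: 3.870 km
R10: 1.334 km
R11: 3.611 km
Sorted: R3 (0.390 km) < R10 (1.334 km) < R4 (1.999 km) < R2 (2.418 km) < …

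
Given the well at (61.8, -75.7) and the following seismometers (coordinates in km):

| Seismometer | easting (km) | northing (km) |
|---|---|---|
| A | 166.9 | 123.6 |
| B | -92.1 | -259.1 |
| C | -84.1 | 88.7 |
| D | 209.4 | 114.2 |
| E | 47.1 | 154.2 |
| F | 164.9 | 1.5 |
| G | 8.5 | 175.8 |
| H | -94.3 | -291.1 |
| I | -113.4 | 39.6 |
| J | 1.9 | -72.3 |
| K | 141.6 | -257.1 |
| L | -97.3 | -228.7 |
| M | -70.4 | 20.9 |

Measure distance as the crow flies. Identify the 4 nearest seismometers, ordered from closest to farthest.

J, F, M, K

Distances from (61.8, -75.7):
A: √((105.1)² + (199.3)²) = √(11046.010 + 39720.490) = 225.3 km
B: √((-153.9)² + (-183.4)²) = √(23685.210 + 33635.560) = 239.4 km
C: √((-145.9)² + (164.4)²) = √(21286.810 + 27027.360) = 219.8 km
D: √((147.6)² + (189.9)²) = √(21785.760 + 36062.010) = 240.5 km
E: √((-14.7)² + (229.9)²) = √(216.090 + 52854.010) = 230.4 km
F: √((103.1)² + (77.2)²) = √(10629.610 + 5959.840) = 128.8 km
G: √((-53.3)² + (251.5)²) = √(2840.890 + 63252.250) = 257.1 km
H: √((-156.1)² + (-215.4)²) = √(24367.210 + 46397.160) = 266.0 km
I: √((-175.2)² + (115.3)²) = √(30695.040 + 13294.090) = 209.7 km
J: √((-59.9)² + (3.4)²) = √(3588.010 + 11.560) = 60.0 km
K: √((79.8)² + (-181.4)²) = √(6368.040 + 32905.960) = 198.2 km
L: √((-159.1)² + (-153.0)²) = √(25312.810 + 23409.000) = 220.7 km
M: √((-132.2)² + (96.6)²) = √(17476.840 + 9331.560) = 163.7 km
Sorted: J (60.0 km) < F (128.8 km) < M (163.7 km) < K (198.2 km) < I (209.7 km) < C (219.8 km) < …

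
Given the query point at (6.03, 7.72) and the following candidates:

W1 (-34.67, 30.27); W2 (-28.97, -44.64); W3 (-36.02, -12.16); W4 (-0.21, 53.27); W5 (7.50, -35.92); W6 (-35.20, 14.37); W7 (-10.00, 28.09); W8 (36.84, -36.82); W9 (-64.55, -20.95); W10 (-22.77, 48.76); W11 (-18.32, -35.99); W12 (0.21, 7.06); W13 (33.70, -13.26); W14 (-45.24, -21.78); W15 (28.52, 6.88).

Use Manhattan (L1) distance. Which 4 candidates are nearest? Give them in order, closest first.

Distances from (6.03, 7.72):
W1: 63.25
W2: 87.36
W3: 61.93
W4: 51.79
W5: 45.11
W6: 47.88
W7: 36.40
W8: 75.35
W9: 99.25
W10: 69.84
W11: 68.06
W12: 6.48
W13: 48.65
W14: 80.77
W15: 23.33
Sorted: W12 (6.48) < W15 (23.33) < W7 (36.40) < W5 (45.11) < W6 (47.88) < W13 (48.65) < …

W12, W15, W7, W5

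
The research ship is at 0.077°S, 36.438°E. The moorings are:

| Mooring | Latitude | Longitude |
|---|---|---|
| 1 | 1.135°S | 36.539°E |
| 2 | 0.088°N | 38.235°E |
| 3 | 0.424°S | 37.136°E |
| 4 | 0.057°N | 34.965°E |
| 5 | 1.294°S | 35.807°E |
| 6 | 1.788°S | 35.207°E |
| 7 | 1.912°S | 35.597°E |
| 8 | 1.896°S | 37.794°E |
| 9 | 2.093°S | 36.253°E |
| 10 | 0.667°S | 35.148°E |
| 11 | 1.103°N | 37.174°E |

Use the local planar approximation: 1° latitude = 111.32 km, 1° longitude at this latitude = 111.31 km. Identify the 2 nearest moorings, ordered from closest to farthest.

3, 1

Distances from 0.077°S, 36.438°E:
1: 118.312 km
2: 200.866 km
3: 86.767 km
4: 164.637 km
5: 152.601 km
6: 234.635 km
7: 224.700 km
8: 252.556 km
9: 225.364 km
10: 157.898 km
11: 154.811 km
Sorted: 3 (86.767 km) < 1 (118.312 km) < 5 (152.601 km) < 11 (154.811 km) < …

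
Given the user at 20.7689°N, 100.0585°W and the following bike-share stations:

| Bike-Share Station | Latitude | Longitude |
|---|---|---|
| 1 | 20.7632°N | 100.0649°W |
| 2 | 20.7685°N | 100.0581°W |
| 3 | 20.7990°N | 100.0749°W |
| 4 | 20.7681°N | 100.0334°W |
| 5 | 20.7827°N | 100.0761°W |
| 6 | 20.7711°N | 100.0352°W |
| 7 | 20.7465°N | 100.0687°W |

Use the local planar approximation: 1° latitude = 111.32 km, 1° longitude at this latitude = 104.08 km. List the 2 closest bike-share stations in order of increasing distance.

2, 1

Distances from 20.7689°N, 100.0585°W:
1: 0.9200 km
2: 0.0610 km
3: 3.7604 km
4: 2.6139 km
5: 2.3907 km
6: 2.4374 km
7: 2.7101 km
Sorted: 2 (0.0610 km) < 1 (0.9200 km) < 5 (2.3907 km) < 6 (2.4374 km) < …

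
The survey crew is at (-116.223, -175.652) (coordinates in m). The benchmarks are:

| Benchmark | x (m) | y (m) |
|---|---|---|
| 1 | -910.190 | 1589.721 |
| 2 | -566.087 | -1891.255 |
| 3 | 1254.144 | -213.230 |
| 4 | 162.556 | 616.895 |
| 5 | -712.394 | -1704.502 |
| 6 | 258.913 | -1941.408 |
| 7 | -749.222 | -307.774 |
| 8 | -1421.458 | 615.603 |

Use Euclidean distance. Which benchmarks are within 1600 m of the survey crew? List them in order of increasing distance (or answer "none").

7, 4, 3, 8

Distances from (-116.223, -175.652):
1: 1935.698 m
2: 1773.604 m
3: 1370.882 m
4: 840.148 m
5: 1640.976 m
6: 1805.165 m
7: 646.641 m
8: 1526.343 m
Threshold 1600 m: 7 (646.641 m), 4 (840.148 m), 3 (1370.882 m), 8 (1526.343 m) are within range.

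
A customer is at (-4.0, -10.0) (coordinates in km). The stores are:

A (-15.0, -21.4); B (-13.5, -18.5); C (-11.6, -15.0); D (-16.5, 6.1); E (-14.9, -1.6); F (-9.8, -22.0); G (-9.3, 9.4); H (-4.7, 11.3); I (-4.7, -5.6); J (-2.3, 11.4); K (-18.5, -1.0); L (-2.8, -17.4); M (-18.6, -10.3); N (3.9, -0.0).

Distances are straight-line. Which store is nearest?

Distances from (-4.0, -10.0):
A: √((-11.0)² + (-11.4)²) = √(121.0000 + 129.9600) = 15.84 km
B: √((-9.5)² + (-8.5)²) = √(90.2500 + 72.2500) = 12.75 km
C: √((-7.6)² + (-5.0)²) = √(57.7600 + 25.0000) = 9.10 km
D: √((-12.5)² + (16.1)²) = √(156.2500 + 259.2100) = 20.38 km
E: √((-10.9)² + (8.4)²) = √(118.8100 + 70.5600) = 13.76 km
F: √((-5.8)² + (-12.0)²) = √(33.6400 + 144.0000) = 13.33 km
G: √((-5.3)² + (19.4)²) = √(28.0900 + 376.3600) = 20.11 km
H: √((-0.7)² + (21.3)²) = √(0.4900 + 453.6900) = 21.31 km
I: √((-0.7)² + (4.4)²) = √(0.4900 + 19.3600) = 4.46 km
J: √((1.7)² + (21.4)²) = √(2.8900 + 457.9600) = 21.47 km
K: √((-14.5)² + (9.0)²) = √(210.2500 + 81.0000) = 17.07 km
L: √((1.2)² + (-7.4)²) = √(1.4400 + 54.7600) = 7.50 km
M: √((-14.6)² + (-0.3)²) = √(213.1600 + 0.0900) = 14.60 km
N: √((7.9)² + (10.0)²) = √(62.4100 + 100.0000) = 12.74 km
Minimum: I at 4.46 km.

I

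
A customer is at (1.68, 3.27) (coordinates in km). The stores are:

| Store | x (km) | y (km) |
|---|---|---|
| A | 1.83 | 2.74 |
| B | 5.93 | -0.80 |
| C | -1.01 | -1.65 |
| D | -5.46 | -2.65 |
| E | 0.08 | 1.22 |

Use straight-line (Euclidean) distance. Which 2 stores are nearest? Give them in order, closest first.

Distances from (1.68, 3.27):
A: √((0.15)² + (-0.53)²) = √(0.0225 + 0.2809) = 0.55 km
B: √((4.25)² + (-4.07)²) = √(18.0625 + 16.5649) = 5.88 km
C: √((-2.69)² + (-4.92)²) = √(7.2361 + 24.2064) = 5.61 km
D: √((-7.14)² + (-5.92)²) = √(50.9796 + 35.0464) = 9.28 km
E: √((-1.60)² + (-2.05)²) = √(2.5600 + 4.2025) = 2.60 km
Sorted: A (0.55 km) < E (2.60 km) < C (5.61 km) < B (5.88 km) < …

A, E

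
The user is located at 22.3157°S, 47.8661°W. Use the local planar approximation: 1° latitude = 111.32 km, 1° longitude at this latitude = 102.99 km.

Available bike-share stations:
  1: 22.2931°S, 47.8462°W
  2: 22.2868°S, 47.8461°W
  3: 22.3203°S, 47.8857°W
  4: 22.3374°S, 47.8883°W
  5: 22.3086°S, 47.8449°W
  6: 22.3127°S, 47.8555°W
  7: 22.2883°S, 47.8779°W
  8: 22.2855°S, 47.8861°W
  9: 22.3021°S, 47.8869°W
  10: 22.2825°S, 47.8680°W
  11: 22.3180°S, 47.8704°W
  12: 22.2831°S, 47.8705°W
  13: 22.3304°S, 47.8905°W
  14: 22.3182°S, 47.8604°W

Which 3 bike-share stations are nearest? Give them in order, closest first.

Distances from 22.3157°S, 47.8661°W:
1: √((0.0226·111.32)² + (0.0199·102.99)²) = √(6.329411 + 4.200454) = 3.2450 km
2: √((0.0289·111.32)² + (0.0200·102.99)²) = √(10.350041 + 4.242776) = 3.8201 km
3: √((-0.0046·111.32)² + (-0.0196·102.99)²) = √(0.262218 + 4.074762) = 2.0825 km
4: √((-0.0217·111.32)² + (-0.0222·102.99)²) = √(5.835336 + 5.227524) = 3.3261 km
5: √((0.0071·111.32)² + (0.0212·102.99)²) = √(0.624688 + 4.767183) = 2.3220 km
6: √((0.0030·111.32)² + (0.0106·102.99)²) = √(0.111529 + 1.191796) = 1.1416 km
7: √((0.0274·111.32)² + (-0.0118·102.99)²) = √(9.303525 + 1.476910) = 3.2834 km
8: √((0.0302·111.32)² + (-0.0200·102.99)²) = √(11.302130 + 4.242776) = 3.9427 km
9: √((0.0136·111.32)² + (-0.0208·102.99)²) = √(2.292051 + 4.588987) = 2.6232 km
10: √((0.0332·111.32)² + (-0.0019·102.99)²) = √(13.659115 + 0.038291) = 3.7010 km
11: √((-0.0023·111.32)² + (-0.0043·102.99)²) = √(0.065554 + 0.196122) = 0.5115 km
12: √((0.0326·111.32)² + (-0.0044·102.99)²) = √(13.169873 + 0.205350) = 3.6572 km
13: √((-0.0147·111.32)² + (-0.0244·102.99)²) = √(2.677818 + 6.314948) = 2.9988 km
14: √((-0.0025·111.32)² + (0.0057·102.99)²) = √(0.077451 + 0.344619) = 0.6497 km
Sorted: 11 (0.5115 km) < 14 (0.6497 km) < 6 (1.1416 km) < 3 (2.0825 km) < 5 (2.3220 km) < …

11, 14, 6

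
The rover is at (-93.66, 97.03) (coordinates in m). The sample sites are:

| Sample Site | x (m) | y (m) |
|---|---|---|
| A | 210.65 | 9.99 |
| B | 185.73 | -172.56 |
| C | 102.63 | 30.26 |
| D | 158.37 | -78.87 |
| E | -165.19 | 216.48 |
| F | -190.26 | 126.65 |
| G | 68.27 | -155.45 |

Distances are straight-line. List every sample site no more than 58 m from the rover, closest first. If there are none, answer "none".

none

Distances from (-93.66, 97.03):
A: √((304.31)² + (-87.04)²) = √(92604.5761 + 7575.9616) = 316.51 m
B: √((279.39)² + (-269.59)²) = √(78058.7721 + 72678.7681) = 388.25 m
C: √((196.29)² + (-66.77)²) = √(38529.7641 + 4458.2329) = 207.34 m
D: √((252.03)² + (-175.90)²) = √(63519.1209 + 30940.8100) = 307.34 m
E: √((-71.53)² + (119.45)²) = √(5116.5409 + 14268.3025) = 139.23 m
F: √((-96.60)² + (29.62)²) = √(9331.5600 + 877.3444) = 101.04 m
G: √((161.93)² + (-252.48)²) = √(26221.3249 + 63746.1504) = 299.95 m
Threshold 58 m: none within range.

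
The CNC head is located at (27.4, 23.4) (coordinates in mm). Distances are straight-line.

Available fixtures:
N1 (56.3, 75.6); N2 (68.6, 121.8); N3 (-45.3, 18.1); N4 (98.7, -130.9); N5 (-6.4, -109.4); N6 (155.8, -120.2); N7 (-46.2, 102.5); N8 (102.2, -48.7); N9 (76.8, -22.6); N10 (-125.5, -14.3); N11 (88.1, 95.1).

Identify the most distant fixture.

Distances from (27.4, 23.4):
N1: 59.7 mm
N2: 106.7 mm
N3: 72.9 mm
N4: 170.0 mm
N5: 137.0 mm
N6: 192.6 mm
N7: 108.0 mm
N8: 103.9 mm
N9: 67.5 mm
N10: 157.5 mm
N11: 93.9 mm
Maximum: N6 at 192.6 mm.

N6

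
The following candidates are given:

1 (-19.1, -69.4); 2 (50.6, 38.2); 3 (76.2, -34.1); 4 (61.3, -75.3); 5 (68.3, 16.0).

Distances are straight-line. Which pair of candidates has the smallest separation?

2 and 5

Pairwise distances:
1–2: 128.2
1–3: 101.6
1–4: 80.6
1–5: 122.2
2–3: 76.7
2–4: 114.0
2–5: 28.4
3–4: 43.8
3–5: 50.7
4–5: 91.6
Closest pair: 2–5 at 28.4.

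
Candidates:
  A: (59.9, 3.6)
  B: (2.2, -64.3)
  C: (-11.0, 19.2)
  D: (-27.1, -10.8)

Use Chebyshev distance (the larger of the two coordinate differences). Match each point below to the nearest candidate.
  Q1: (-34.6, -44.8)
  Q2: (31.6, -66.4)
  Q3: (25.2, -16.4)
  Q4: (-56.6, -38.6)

Q1 at (-34.6, -44.8):
  A: 94.5
  B: 36.8
  C: 64.0
  D: 34.0
  → nearest: D (34.0)
Q2 at (31.6, -66.4):
  A: 70.0
  B: 29.4
  C: 85.6
  D: 58.7
  → nearest: B (29.4)
Q3 at (25.2, -16.4):
  A: 34.7
  B: 47.9
  C: 36.2
  D: 52.3
  → nearest: A (34.7)
Q4 at (-56.6, -38.6):
  A: 116.5
  B: 58.8
  C: 57.8
  D: 29.5
  → nearest: D (29.5)

Q1→D; Q2→B; Q3→A; Q4→D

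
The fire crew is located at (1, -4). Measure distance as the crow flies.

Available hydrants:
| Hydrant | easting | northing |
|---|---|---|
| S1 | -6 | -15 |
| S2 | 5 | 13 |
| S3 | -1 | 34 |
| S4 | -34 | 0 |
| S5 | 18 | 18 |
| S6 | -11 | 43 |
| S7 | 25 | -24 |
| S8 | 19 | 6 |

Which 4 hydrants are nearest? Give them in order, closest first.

S1, S2, S8, S5

Distances from (1, -4):
S1: √((-7)² + (-11)²) = √(49.000 + 121.000) = 13.0
S2: √((4)² + (17)²) = √(16.000 + 289.000) = 17.5
S3: √((-2)² + (38)²) = √(4.000 + 1444.000) = 38.1
S4: √((-35)² + (4)²) = √(1225.000 + 16.000) = 35.2
S5: √((17)² + (22)²) = √(289.000 + 484.000) = 27.8
S6: √((-12)² + (47)²) = √(144.000 + 2209.000) = 48.5
S7: √((24)² + (-20)²) = √(576.000 + 400.000) = 31.2
S8: √((18)² + (10)²) = √(324.000 + 100.000) = 20.6
Sorted: S1 (13.0) < S2 (17.5) < S8 (20.6) < S5 (27.8) < S7 (31.2) < S4 (35.2) < …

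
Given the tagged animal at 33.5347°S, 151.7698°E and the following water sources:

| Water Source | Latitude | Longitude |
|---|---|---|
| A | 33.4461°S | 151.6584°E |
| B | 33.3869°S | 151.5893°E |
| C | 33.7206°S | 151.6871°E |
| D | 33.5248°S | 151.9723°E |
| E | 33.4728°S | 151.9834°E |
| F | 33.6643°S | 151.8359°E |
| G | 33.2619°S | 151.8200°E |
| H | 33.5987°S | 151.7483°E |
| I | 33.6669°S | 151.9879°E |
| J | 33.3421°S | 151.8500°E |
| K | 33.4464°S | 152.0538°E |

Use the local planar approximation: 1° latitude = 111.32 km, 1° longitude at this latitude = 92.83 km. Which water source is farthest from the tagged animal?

Distances from 33.5347°S, 151.7698°E:
A: √((0.0886·111.32)² + (-0.1114·92.83)²) = √(97.277822 + 106.941700) = 14.2905 km
B: √((0.1478·111.32)² + (-0.1805·92.83)²) = √(270.704368 + 280.757336) = 23.4832 km
C: √((-0.1859·111.32)² + (-0.0827·92.83)²) = √(428.257695 + 58.936959) = 22.0725 km
D: √((0.0099·111.32)² + (0.2025·92.83)²) = √(1.214554 + 353.367624) = 18.8304 km
E: √((0.0619·111.32)² + (0.2136·92.83)²) = √(47.481857 + 393.168936) = 20.9917 km
F: √((-0.1296·111.32)² + (0.0661·92.83)²) = √(208.140406 + 37.651269) = 15.6777 km
G: √((0.2728·111.32)² + (0.0502·92.83)²) = √(922.221255 + 21.716215) = 30.7236 km
H: √((-0.0640·111.32)² + (-0.0215·92.83)²) = √(50.758215 + 3.983397) = 7.3988 km
I: √((-0.1322·111.32)² + (0.2181·92.83)²) = √(216.575490 + 409.909546) = 25.0297 km
J: √((0.1926·111.32)² + (0.0802·92.83)²) = √(459.683548 + 55.427519) = 22.6961 km
K: √((0.0883·111.32)² + (0.2840·92.83)²) = √(96.620171 + 695.045732) = 28.1366 km
Maximum: G at 30.7236 km.

G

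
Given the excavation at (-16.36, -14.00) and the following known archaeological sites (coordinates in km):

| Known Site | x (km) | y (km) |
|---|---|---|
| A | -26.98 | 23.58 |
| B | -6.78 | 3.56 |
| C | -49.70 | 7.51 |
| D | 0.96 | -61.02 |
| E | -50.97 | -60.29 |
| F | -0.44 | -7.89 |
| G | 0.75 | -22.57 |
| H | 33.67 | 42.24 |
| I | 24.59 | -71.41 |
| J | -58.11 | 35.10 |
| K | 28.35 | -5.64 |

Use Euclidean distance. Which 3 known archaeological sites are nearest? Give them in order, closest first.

F, G, B

Distances from (-16.36, -14.00):
A: √((-10.62)² + (37.58)²) = √(112.7844 + 1412.2564) = 39.05 km
B: √((9.58)² + (17.56)²) = √(91.7764 + 308.3536) = 20.00 km
C: √((-33.34)² + (21.51)²) = √(1111.5556 + 462.6801) = 39.68 km
D: √((17.32)² + (-47.02)²) = √(299.9824 + 2210.8804) = 50.11 km
E: √((-34.61)² + (-46.29)²) = √(1197.8521 + 2142.7641) = 57.80 km
F: √((15.92)² + (6.11)²) = √(253.4464 + 37.3321) = 17.05 km
G: √((17.11)² + (-8.57)²) = √(292.7521 + 73.4449) = 19.14 km
H: √((50.03)² + (56.24)²) = √(2503.0009 + 3162.9376) = 75.27 km
I: √((40.95)² + (-57.41)²) = √(1676.9025 + 3295.9081) = 70.52 km
J: √((-41.75)² + (49.10)²) = √(1743.0625 + 2410.8100) = 64.45 km
K: √((44.71)² + (8.36)²) = √(1998.9841 + 69.8896) = 45.48 km
Sorted: F (17.05 km) < G (19.14 km) < B (20.00 km) < A (39.05 km) < C (39.68 km) < …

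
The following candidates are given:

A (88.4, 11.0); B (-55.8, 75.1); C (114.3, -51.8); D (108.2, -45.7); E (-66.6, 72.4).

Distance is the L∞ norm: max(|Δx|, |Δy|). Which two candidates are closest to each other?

Pairwise distances:
C–D: max(|-6.1|, |6.1|) = 6.1
B–E: max(|-10.8|, |-2.7|) = 10.8
A–D: max(|19.8|, |-56.7|) = 56.7
A–C: max(|25.9|, |-62.8|) = 62.8
A–B: max(|-144.2|, |64.1|) = 144.2
A–E: max(|-155.0|, |61.4|) = 155.0
B–D: max(|164.0|, |-120.8|) = 164.0
B–C: max(|170.1|, |-126.9|) = 170.1
D–E: max(|-174.8|, |118.1|) = 174.8
C–E: max(|-180.9|, |124.2|) = 180.9
Closest pair: C–D at 6.1.

C and D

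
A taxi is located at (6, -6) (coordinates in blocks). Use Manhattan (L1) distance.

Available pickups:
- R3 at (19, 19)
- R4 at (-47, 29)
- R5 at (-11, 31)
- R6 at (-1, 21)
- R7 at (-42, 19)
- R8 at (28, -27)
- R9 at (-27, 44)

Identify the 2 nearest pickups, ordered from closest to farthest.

Distances from (6, -6):
R3: 38 blocks
R4: 88 blocks
R5: 54 blocks
R6: 34 blocks
R7: 73 blocks
R8: 43 blocks
R9: 83 blocks
Sorted: R6 (34 blocks) < R3 (38 blocks) < R8 (43 blocks) < R5 (54 blocks) < …

R6, R3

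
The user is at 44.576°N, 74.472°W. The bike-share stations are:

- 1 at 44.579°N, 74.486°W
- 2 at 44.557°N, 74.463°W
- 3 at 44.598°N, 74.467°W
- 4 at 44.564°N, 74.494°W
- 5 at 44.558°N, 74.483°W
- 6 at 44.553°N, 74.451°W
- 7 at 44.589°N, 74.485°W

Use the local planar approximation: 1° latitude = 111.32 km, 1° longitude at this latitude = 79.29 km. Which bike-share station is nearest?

1

Distances from 44.576°N, 74.472°W:
1: 1.159 km
2: 2.232 km
3: 2.481 km
4: 2.197 km
5: 2.185 km
6: 3.054 km
7: 1.777 km
Minimum: 1 at 1.159 km.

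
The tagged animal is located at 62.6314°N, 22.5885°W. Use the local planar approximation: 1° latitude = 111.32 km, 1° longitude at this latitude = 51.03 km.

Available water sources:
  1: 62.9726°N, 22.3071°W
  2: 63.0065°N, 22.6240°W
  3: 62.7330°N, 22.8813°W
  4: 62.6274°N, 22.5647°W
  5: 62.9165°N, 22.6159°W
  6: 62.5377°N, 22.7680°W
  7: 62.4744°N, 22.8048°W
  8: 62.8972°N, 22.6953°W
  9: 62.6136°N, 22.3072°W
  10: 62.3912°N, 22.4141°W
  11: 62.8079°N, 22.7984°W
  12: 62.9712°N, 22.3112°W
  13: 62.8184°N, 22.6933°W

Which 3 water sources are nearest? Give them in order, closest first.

4, 6, 9

Distances from 62.6314°N, 22.5885°W:
1: √((0.3412·111.32)² + (0.2814·51.03)²) = √(1442.661494 + 206.205062) = 40.6062 km
2: √((0.3751·111.32)² + (-0.0355·51.03)²) = √(1743.574560 + 3.281768) = 41.7954 km
3: √((0.1016·111.32)² + (-0.2928·51.03)²) = √(127.918633 + 223.250932) = 18.7395 km
4: √((-0.0040·111.32)² + (0.0238·51.03)²) = √(0.198274 + 1.475044) = 1.2936 km
5: √((0.2851·111.32)² + (-0.0274·51.03)²) = √(1007.258242 + 1.955025) = 31.7681 km
6: √((-0.0937·111.32)² + (-0.1795·51.03)²) = √(108.799169 + 83.903493) = 13.8817 km
7: √((-0.1570·111.32)² + (-0.2163·51.03)²) = √(305.453918 + 121.832786) = 20.6709 km
8: √((0.2658·111.32)² + (-0.1068·51.03)²) = √(875.500399 + 29.702544) = 30.0866 km
9: √((-0.0178·111.32)² + (0.2813·51.03)²) = √(3.926326 + 206.058532) = 14.4909 km
10: √((-0.2402·111.32)² + (0.1744·51.03)²) = √(714.977544 + 79.203450) = 28.1812 km
11: √((0.1765·111.32)² + (-0.2099·51.03)²) = √(386.043118 + 114.729741) = 22.3780 km
12: √((0.3398·111.32)² + (0.2773·51.03)²) = √(1430.846826 + 200.240018) = 40.3867 km
13: √((0.1870·111.32)² + (-0.1048·51.03)²) = √(433.340828 + 28.600505) = 21.4928 km
Sorted: 4 (1.2936 km) < 6 (13.8817 km) < 9 (14.4909 km) < 3 (18.7395 km) < 7 (20.6709 km) < …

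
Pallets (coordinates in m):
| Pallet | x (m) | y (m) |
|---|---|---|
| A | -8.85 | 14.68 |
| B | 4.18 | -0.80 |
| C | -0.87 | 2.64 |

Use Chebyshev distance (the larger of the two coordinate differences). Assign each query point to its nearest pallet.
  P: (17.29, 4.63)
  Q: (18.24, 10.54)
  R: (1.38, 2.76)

P at (17.29, 4.63):
  A: 26.14 m
  B: 13.11 m
  C: 18.16 m
  → nearest: B (13.11 m)
Q at (18.24, 10.54):
  A: 27.09 m
  B: 14.06 m
  C: 19.11 m
  → nearest: B (14.06 m)
R at (1.38, 2.76):
  A: 11.92 m
  B: 3.56 m
  C: 2.25 m
  → nearest: C (2.25 m)

P→B; Q→B; R→C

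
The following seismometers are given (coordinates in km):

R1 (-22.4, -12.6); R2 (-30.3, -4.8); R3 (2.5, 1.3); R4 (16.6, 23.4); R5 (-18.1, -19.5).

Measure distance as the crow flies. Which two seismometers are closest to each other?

R1 and R5

Pairwise distances:
R1–R2: √((-7.9)² + (7.8)²) = √(62.410 + 60.840) = 11.1 km
R1–R3: √((24.9)² + (13.9)²) = √(620.010 + 193.210) = 28.5 km
R1–R4: √((39.0)² + (36.0)²) = √(1521.000 + 1296.000) = 53.1 km
R1–R5: √((4.3)² + (-6.9)²) = √(18.490 + 47.610) = 8.1 km
R2–R3: √((32.8)² + (6.1)²) = √(1075.840 + 37.210) = 33.4 km
R2–R4: √((46.9)² + (28.2)²) = √(2199.610 + 795.240) = 54.7 km
R2–R5: √((12.2)² + (-14.7)²) = √(148.840 + 216.090) = 19.1 km
R3–R4: √((14.1)² + (22.1)²) = √(198.810 + 488.410) = 26.2 km
R3–R5: √((-20.6)² + (-20.8)²) = √(424.360 + 432.640) = 29.3 km
R4–R5: √((-34.7)² + (-42.9)²) = √(1204.090 + 1840.410) = 55.2 km
Closest pair: R1–R5 at 8.1 km.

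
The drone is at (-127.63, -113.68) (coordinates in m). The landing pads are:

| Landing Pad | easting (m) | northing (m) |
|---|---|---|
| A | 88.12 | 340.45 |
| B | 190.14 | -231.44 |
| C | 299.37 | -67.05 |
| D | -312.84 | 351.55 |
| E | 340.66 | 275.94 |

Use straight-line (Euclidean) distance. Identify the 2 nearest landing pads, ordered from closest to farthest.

Distances from (-127.63, -113.68):
A: 502.77 m
B: 338.89 m
C: 429.54 m
D: 500.74 m
E: 609.18 m
Sorted: B (338.89 m) < C (429.54 m) < D (500.74 m) < A (502.77 m) < …

B, C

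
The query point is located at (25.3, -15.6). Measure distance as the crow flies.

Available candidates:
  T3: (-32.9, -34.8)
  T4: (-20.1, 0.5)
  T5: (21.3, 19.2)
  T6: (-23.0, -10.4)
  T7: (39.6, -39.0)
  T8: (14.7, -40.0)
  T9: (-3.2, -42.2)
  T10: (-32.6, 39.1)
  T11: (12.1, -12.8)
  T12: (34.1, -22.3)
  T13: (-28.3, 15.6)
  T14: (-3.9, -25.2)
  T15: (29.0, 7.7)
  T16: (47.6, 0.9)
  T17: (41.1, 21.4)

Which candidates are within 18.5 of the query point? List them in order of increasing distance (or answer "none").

Distances from (25.3, -15.6):
T3: √((-58.2)² + (-19.2)²) = √(3387.240 + 368.640) = 61.3
T4: √((-45.4)² + (16.1)²) = √(2061.160 + 259.210) = 48.2
T5: √((-4.0)² + (34.8)²) = √(16.000 + 1211.040) = 35.0
T6: √((-48.3)² + (5.2)²) = √(2332.890 + 27.040) = 48.6
T7: √((14.3)² + (-23.4)²) = √(204.490 + 547.560) = 27.4
T8: √((-10.6)² + (-24.4)²) = √(112.360 + 595.360) = 26.6
T9: √((-28.5)² + (-26.6)²) = √(812.250 + 707.560) = 39.0
T10: √((-57.9)² + (54.7)²) = √(3352.410 + 2992.090) = 79.7
T11: √((-13.2)² + (2.8)²) = √(174.240 + 7.840) = 13.5
T12: √((8.8)² + (-6.7)²) = √(77.440 + 44.890) = 11.1
T13: √((-53.6)² + (31.2)²) = √(2872.960 + 973.440) = 62.0
T14: √((-29.2)² + (-9.6)²) = √(852.640 + 92.160) = 30.7
T15: √((3.7)² + (23.3)²) = √(13.690 + 542.890) = 23.6
T16: √((22.3)² + (16.5)²) = √(497.290 + 272.250) = 27.7
T17: √((15.8)² + (37.0)²) = √(249.640 + 1369.000) = 40.2
Threshold 18.5: T12 (11.1), T11 (13.5) are within range.

T12, T11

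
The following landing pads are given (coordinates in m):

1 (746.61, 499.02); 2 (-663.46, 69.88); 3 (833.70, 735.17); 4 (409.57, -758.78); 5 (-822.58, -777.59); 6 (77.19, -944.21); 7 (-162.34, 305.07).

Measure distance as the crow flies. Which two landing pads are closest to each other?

Pairwise distances:
1–2: √((-1410.07)² + (-429.14)²) = √(1988297.4049 + 184161.1396) = 1473.93 m
1–3: √((87.09)² + (236.15)²) = √(7584.6681 + 55766.8225) = 251.70 m
1–4: √((-337.04)² + (-1257.80)²) = √(113595.9616 + 1582060.8400) = 1302.17 m
1–5: √((-1569.19)² + (-1276.61)²) = √(2462357.2561 + 1629733.0921) = 2022.89 m
1–6: √((-669.42)² + (-1443.23)²) = √(448123.1364 + 2082912.8329) = 1590.92 m
1–7: √((-908.95)² + (-193.95)²) = √(826190.1025 + 37616.6025) = 929.41 m
2–3: √((1497.16)² + (665.29)²) = √(2241488.0656 + 442610.7841) = 1638.32 m
2–4: √((1073.03)² + (-828.66)²) = √(1151393.3809 + 686677.3956) = 1355.75 m
2–5: √((-159.12)² + (-847.47)²) = √(25319.1744 + 718205.4009) = 862.28 m
2–6: √((740.65)² + (-1014.09)²) = √(548562.4225 + 1028378.5281) = 1255.76 m
2–7: √((501.12)² + (235.19)²) = √(251121.2544 + 55314.3361) = 553.57 m
3–4: √((-424.13)² + (-1493.95)²) = √(179886.2569 + 2231886.6025) = 1552.99 m
3–5: √((-1656.28)² + (-1512.76)²) = √(2743263.4384 + 2288442.8176) = 2243.15 m
3–6: √((-756.51)² + (-1679.38)²) = √(572307.3801 + 2820317.1844) = 1841.91 m
3–7: √((-996.04)² + (-430.10)²) = √(992095.6816 + 184986.0100) = 1084.93 m
4–5: √((-1232.15)² + (-18.81)²) = √(1518193.6225 + 353.8161) = 1232.29 m
4–6: √((-332.38)² + (-185.43)²) = √(110476.4644 + 34384.2849) = 380.61 m
4–7: √((-571.91)² + (1063.85)²) = √(327081.0481 + 1131776.8225) = 1207.83 m
5–6: √((899.77)² + (-166.62)²) = √(809586.0529 + 27762.2244) = 915.07 m
5–7: √((660.24)² + (1082.66)²) = √(435916.8576 + 1172152.6756) = 1268.10 m
6–7: √((-239.53)² + (1249.28)²) = √(57374.6209 + 1560700.5184) = 1272.04 m
Closest pair: 1–3 at 251.70 m.

1 and 3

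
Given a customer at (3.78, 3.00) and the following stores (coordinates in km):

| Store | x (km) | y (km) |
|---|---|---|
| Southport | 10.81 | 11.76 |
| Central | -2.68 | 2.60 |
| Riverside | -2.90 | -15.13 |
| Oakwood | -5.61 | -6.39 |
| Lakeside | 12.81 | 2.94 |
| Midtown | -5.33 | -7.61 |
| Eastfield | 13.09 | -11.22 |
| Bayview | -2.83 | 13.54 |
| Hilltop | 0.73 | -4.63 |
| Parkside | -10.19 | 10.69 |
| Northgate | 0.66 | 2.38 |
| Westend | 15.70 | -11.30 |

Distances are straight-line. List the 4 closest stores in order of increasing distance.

Northgate, Central, Hilltop, Lakeside

Distances from (3.78, 3.00):
Southport: √((7.03)² + (8.76)²) = √(49.4209 + 76.7376) = 11.23 km
Central: √((-6.46)² + (-0.40)²) = √(41.7316 + 0.1600) = 6.47 km
Riverside: √((-6.68)² + (-18.13)²) = √(44.6224 + 328.6969) = 19.32 km
Oakwood: √((-9.39)² + (-9.39)²) = √(88.1721 + 88.1721) = 13.28 km
Lakeside: √((9.03)² + (-0.06)²) = √(81.5409 + 0.0036) = 9.03 km
Midtown: √((-9.11)² + (-10.61)²) = √(82.9921 + 112.5721) = 13.98 km
Eastfield: √((9.31)² + (-14.22)²) = √(86.6761 + 202.2084) = 17.00 km
Bayview: √((-6.61)² + (10.54)²) = √(43.6921 + 111.0916) = 12.44 km
Hilltop: √((-3.05)² + (-7.63)²) = √(9.3025 + 58.2169) = 8.22 km
Parkside: √((-13.97)² + (7.69)²) = √(195.1609 + 59.1361) = 15.95 km
Northgate: √((-3.12)² + (-0.62)²) = √(9.7344 + 0.3844) = 3.18 km
Westend: √((11.92)² + (-14.30)²) = √(142.0864 + 204.4900) = 18.62 km
Sorted: Northgate (3.18 km) < Central (6.47 km) < Hilltop (8.22 km) < Lakeside (9.03 km) < Southport (11.23 km) < Bayview (12.44 km) < …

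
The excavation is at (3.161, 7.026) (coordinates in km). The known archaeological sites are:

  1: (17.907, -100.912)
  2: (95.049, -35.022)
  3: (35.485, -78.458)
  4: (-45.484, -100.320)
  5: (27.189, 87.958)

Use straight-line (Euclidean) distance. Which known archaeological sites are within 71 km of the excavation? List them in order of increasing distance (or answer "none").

none

Distances from (3.161, 7.026):
1: 108.941 km
2: 101.052 km
3: 91.391 km
4: 117.854 km
5: 84.424 km
Threshold 71 km: none within range.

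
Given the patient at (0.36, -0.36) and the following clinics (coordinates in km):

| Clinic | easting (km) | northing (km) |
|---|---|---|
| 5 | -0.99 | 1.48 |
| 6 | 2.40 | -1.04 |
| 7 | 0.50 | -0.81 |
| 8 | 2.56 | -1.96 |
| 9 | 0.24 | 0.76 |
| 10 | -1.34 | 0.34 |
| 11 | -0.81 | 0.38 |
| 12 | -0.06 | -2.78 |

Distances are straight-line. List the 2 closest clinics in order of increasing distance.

Distances from (0.36, -0.36):
5: √((-1.35)² + (1.84)²) = √(1.8225 + 3.3856) = 2.28 km
6: √((2.04)² + (-0.68)²) = √(4.1616 + 0.4624) = 2.15 km
7: √((0.14)² + (-0.45)²) = √(0.0196 + 0.2025) = 0.47 km
8: √((2.20)² + (-1.60)²) = √(4.8400 + 2.5600) = 2.72 km
9: √((-0.12)² + (1.12)²) = √(0.0144 + 1.2544) = 1.13 km
10: √((-1.70)² + (0.70)²) = √(2.8900 + 0.4900) = 1.84 km
11: √((-1.17)² + (0.74)²) = √(1.3689 + 0.5476) = 1.38 km
12: √((-0.42)² + (-2.42)²) = √(0.1764 + 5.8564) = 2.46 km
Sorted: 7 (0.47 km) < 9 (1.13 km) < 11 (1.38 km) < 10 (1.84 km) < …

7, 9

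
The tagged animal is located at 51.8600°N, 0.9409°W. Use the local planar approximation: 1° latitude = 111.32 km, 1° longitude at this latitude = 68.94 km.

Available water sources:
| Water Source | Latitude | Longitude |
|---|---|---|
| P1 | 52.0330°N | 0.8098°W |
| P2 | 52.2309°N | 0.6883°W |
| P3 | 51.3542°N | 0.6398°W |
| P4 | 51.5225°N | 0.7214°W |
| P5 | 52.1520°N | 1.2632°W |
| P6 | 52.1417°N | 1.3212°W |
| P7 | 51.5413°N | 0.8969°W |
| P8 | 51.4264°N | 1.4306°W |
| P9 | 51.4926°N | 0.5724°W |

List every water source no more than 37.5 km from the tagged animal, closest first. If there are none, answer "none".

Distances from 51.8600°N, 0.9409°W:
P1: √((0.1730·111.32)² + (0.1311·68.94)²) = √(370.884430 + 81.686059) = 21.2737 km
P2: √((0.3709·111.32)² + (0.2526·68.94)²) = √(1704.747499 + 303.255894) = 44.8108 km
P3: √((-0.5058·111.32)² + (0.3011·68.94)²) = √(3170.326898 + 430.887672) = 60.0101 km
P4: √((-0.3375·111.32)² + (0.2195·68.94)²) = √(1411.542470 + 228.987411) = 40.5035 km
P5: √((0.2920·111.32)² + (-0.3223·68.94)²) = √(1056.603630 + 493.700048) = 39.3739 km
P6: √((0.2817·111.32)² + (-0.3803·68.94)²) = √(983.377097 + 687.377337) = 40.8749 km
P7: √((-0.3187·111.32)² + (0.0440·68.94)²) = √(1258.666062 + 9.201273) = 35.6071 km
P8: √((-0.4336·111.32)² + (-0.4897·68.94)²) = √(2329.833805 + 1139.732063) = 58.9030 km
P9: √((-0.3674·111.32)² + (0.3685·68.94)²) = √(1672.725583 + 645.383031) = 48.1467 km
Threshold 37.5 km: P1 (21.2737 km), P7 (35.6071 km) are within range.

P1, P7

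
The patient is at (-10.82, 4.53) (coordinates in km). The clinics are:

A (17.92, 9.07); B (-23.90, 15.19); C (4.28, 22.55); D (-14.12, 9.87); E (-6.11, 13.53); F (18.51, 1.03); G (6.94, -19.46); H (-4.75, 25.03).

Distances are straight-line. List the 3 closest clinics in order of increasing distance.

Distances from (-10.82, 4.53):
A: √((28.74)² + (4.54)²) = √(825.9876 + 20.6116) = 29.10 km
B: √((-13.08)² + (10.66)²) = √(171.0864 + 113.6356) = 16.87 km
C: √((15.10)² + (18.02)²) = √(228.0100 + 324.7204) = 23.51 km
D: √((-3.30)² + (5.34)²) = √(10.8900 + 28.5156) = 6.28 km
E: √((4.71)² + (9.00)²) = √(22.1841 + 81.0000) = 10.16 km
F: √((29.33)² + (-3.50)²) = √(860.2489 + 12.2500) = 29.54 km
G: √((17.76)² + (-23.99)²) = √(315.4176 + 575.5201) = 29.85 km
H: √((6.07)² + (20.50)²) = √(36.8449 + 420.2500) = 21.38 km
Sorted: D (6.28 km) < E (10.16 km) < B (16.87 km) < H (21.38 km) < C (23.51 km) < …

D, E, B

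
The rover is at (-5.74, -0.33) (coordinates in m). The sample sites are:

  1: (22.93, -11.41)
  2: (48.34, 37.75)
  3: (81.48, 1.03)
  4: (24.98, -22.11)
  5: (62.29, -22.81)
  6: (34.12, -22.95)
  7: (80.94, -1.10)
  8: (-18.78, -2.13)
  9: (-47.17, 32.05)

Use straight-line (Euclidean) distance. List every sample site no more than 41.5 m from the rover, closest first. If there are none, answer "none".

Distances from (-5.74, -0.33):
1: √((28.67)² + (-11.08)²) = √(821.9689 + 122.7664) = 30.74 m
2: √((54.08)² + (38.08)²) = √(2924.6464 + 1450.0864) = 66.14 m
3: √((87.22)² + (1.36)²) = √(7607.3284 + 1.8496) = 87.23 m
4: √((30.72)² + (-21.78)²) = √(943.7184 + 474.3684) = 37.66 m
5: √((68.03)² + (-22.48)²) = √(4628.0809 + 505.3504) = 71.65 m
6: √((39.86)² + (-22.62)²) = √(1588.8196 + 511.6644) = 45.83 m
7: √((86.68)² + (-0.77)²) = √(7513.4224 + 0.5929) = 86.68 m
8: √((-13.04)² + (-1.80)²) = √(170.0416 + 3.2400) = 13.16 m
9: √((-41.43)² + (32.38)²) = √(1716.4449 + 1048.4644) = 52.58 m
Threshold 41.5 m: 8 (13.16 m), 1 (30.74 m), 4 (37.66 m) are within range.

8, 1, 4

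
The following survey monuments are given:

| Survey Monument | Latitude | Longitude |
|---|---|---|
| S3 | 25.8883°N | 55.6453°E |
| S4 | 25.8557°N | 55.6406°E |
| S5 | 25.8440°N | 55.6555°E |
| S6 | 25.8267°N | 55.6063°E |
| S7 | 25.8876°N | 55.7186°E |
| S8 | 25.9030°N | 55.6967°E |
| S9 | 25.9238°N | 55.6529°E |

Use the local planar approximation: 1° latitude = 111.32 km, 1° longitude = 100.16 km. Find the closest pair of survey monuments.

Pairwise distances:
S3–S4: 3.6594 km
S3–S5: 5.0362 km
S3–S6: 7.8919 km
S3–S7: 7.3421 km
S3–S8: 5.4020 km
S3–S9: 4.0245 km
S4–S5: 1.9808 km
S4–S6: 4.7143 km
S4–S7: 8.5817 km
S4–S8: 7.7005 km
S4–S9: 7.6803 km
S5–S6: 5.2908 km
S5–S7: 7.9687 km
S5–S8: 7.7567 km
S5–S9: 8.8872 km
S6–S7: 13.1330 km
S6–S8: 12.4148 km
S6–S9: 11.7738 km
S7–S8: 2.7840 km
S7–S9: 7.7164 km
S8–S9: 4.9606 km
Closest pair: S4–S5 at 1.9808 km.

S4 and S5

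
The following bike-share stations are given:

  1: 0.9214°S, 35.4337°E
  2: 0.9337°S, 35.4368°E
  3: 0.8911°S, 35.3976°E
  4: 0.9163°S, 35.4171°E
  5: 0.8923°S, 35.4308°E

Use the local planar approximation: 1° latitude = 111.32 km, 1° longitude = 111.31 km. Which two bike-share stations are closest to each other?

1 and 2

Pairwise distances:
1–2: 1.4120 km
1–3: 5.2463 km
1–4: 1.9330 km
1–5: 3.2555 km
2–3: 6.4442 km
2–4: 2.9258 km
2–5: 4.6568 km
3–4: 3.5469 km
3–5: 3.6979 km
4–5: 3.0763 km
Closest pair: 1–2 at 1.4120 km.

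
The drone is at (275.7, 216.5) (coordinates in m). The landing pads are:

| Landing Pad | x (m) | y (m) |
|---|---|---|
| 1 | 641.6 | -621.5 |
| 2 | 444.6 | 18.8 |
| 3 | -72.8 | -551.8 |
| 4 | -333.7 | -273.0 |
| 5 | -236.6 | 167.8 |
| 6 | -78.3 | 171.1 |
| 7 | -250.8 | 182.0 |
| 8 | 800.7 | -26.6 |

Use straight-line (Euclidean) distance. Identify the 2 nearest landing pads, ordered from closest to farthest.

2, 6

Distances from (275.7, 216.5):
1: 914.4 m
2: 260.0 m
3: 843.6 m
4: 781.7 m
5: 514.6 m
6: 356.9 m
7: 527.6 m
8: 578.6 m
Sorted: 2 (260.0 m) < 6 (356.9 m) < 5 (514.6 m) < 7 (527.6 m) < …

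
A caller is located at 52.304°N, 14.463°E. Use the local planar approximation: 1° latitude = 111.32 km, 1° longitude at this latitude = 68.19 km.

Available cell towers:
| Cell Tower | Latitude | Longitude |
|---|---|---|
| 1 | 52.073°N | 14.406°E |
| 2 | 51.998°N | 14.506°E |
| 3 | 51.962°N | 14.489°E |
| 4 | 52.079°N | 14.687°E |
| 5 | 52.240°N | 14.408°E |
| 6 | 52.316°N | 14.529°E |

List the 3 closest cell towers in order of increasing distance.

Distances from 52.304°N, 14.463°E:
1: √((-0.231·111.32)² + (-0.057·68.19)²) = √(661.25711 + 15.10745) = 26.007 km
2: √((-0.306·111.32)² + (0.043·68.19)²) = √(1160.35065 + 8.59762) = 34.190 km
3: √((-0.342·111.32)² + (0.026·68.19)²) = √(1449.43454 + 3.14332) = 38.113 km
4: √((-0.225·111.32)² + (0.224·68.19)²) = √(627.35221 + 233.31218) = 29.337 km
5: √((-0.064·111.32)² + (-0.055·68.19)²) = √(50.75822 + 14.06588) = 8.051 km
6: √((0.012·111.32)² + (0.066·68.19)²) = √(1.78447 + 20.25486) = 4.695 km
Sorted: 6 (4.695 km) < 5 (8.051 km) < 1 (26.007 km) < 4 (29.337 km) < 2 (34.190 km) < …

6, 5, 1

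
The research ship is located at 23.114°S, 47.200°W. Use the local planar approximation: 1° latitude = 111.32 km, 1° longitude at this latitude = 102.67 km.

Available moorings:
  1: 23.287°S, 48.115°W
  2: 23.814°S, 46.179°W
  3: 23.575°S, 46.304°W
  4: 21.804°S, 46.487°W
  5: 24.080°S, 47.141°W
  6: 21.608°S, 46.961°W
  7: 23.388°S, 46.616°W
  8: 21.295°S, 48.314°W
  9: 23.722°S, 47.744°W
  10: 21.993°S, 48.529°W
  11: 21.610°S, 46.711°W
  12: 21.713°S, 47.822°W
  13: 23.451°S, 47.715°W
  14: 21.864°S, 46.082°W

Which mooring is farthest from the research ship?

Distances from 23.114°S, 47.200°W:
1: √((-0.173·111.32)² + (-0.915·102.67)²) = √(370.88443 + 8825.29664) = 95.897 km
2: √((-0.700·111.32)² + (1.021·102.67)²) = √(6072.14978 + 10988.50495) = 130.616 km
3: √((-0.461·111.32)² + (0.896·102.67)²) = √(2633.59049 + 8462.58694) = 105.338 km
4: √((1.310·111.32)² + (0.713·102.67)²) = √(21266.15557 + 5358.78316) = 163.172 km
5: √((-0.966·111.32)² + (0.059·102.67)²) = √(11563.80203 + 36.69367) = 107.706 km
6: √((1.506·111.32)² + (0.239·102.67)²) = √(28105.82508 + 602.11982) = 169.434 km
7: √((-0.274·111.32)² + (0.584·102.67)²) = √(930.35248 + 3595.11526) = 67.272 km
8: √((1.819·111.32)² + (-1.114·102.67)²) = √(41002.63748 + 13081.49880) = 232.560 km
9: √((-0.608·111.32)² + (-0.544·102.67)²) = √(4580.92893 + 3119.49952) = 87.752 km
10: √((1.121·111.32)² + (-1.329·102.67)²) = √(15572.47422 + 18618.17405) = 184.907 km
11: √((1.504·111.32)² + (0.489·102.67)²) = √(28031.22438 + 2520.60528) = 174.791 km
12: √((1.401·111.32)² + (-0.622·102.67)²) = √(24323.30949 + 4078.19411) = 168.527 km
13: √((-0.337·111.32)² + (-0.515·102.67)²) = √(1407.36322 + 2795.77091) = 64.832 km
14: √((1.250·111.32)² + (1.118·102.67)²) = √(19362.72250 + 13175.61000) = 180.384 km
Maximum: 8 at 232.560 km.

8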